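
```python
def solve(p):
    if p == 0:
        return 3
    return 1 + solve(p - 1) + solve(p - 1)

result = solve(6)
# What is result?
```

solve(p) = 1 + 2·solve(p-1), solve(0)=3. Closed form: (3+1)·2^6 - 1 = 255.

Answer: 255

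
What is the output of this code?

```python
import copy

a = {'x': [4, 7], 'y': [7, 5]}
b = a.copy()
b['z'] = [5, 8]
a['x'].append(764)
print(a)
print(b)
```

Key concept: shallow copy of dict with mutable values.
Step by step:
`a = {'x': [4, 7], 'y': [7, 5]}` → a = {'x': [4, 7], 'y': [7, 5]}
`b = a.copy()` → b = {'x': [4, 7], 'y': [7, 5]}
`b['z'] = [5, 8]` → b = {'x': [4, 7], 'y': [7, 5], 'z': [5, 8]}
`a['x'].append(764)` → a = {'x': [4, 7, 764], 'y': [7, 5]}; b = {'x': [4, 7, 764], 'y': [7, 5], 'z': [5, 8]}
`print(a)` → prints {'x': [4, 7, 764], 'y': [7, 5]}
`print(b)` → prints {'x': [4, 7, 764], 'y': [7, 5], 'z': [5, 8]}

Answer:
{'x': [4, 7, 764], 'y': [7, 5]}
{'x': [4, 7, 764], 'y': [7, 5], 'z': [5, 8]}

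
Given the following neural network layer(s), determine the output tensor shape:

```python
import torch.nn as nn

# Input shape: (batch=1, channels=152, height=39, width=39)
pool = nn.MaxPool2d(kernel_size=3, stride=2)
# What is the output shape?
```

Input: (1, 152, 39, 39) -> Output: (1, 152, 19, 19)

Answer: (1, 152, 19, 19)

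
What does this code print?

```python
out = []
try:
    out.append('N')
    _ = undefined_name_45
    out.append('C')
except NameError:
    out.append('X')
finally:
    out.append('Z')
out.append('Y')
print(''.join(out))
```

Execution trace: 'N' (try body) → 'X' (except NameError) → 'Z' (finally) → 'Y' (after the try/except). Output: NXZY

Answer: NXZY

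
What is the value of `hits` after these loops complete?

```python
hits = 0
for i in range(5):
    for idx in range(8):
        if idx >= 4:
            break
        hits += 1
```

Inner breaks at 4, outer runs 5 times
`hits` takes the values: 0 → 1 → 2 → 3 → 4 → 5 → 6 → 7 → 8 → 9 → 10 → 11 → 12 → 13 → 14 → 15 → 16 → 17 → 18 → 19 → 20

Answer: 20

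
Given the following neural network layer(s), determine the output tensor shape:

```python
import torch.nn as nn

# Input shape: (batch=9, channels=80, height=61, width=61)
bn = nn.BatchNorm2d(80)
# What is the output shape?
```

Input: (9, 80, 61, 61) -> Output: (9, 80, 61, 61)

Answer: (9, 80, 61, 61)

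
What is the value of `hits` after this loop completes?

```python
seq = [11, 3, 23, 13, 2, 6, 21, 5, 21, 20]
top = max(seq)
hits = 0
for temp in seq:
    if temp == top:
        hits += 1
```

Count of max value 23 in [11, 3, 23, 13, 2, 6, 21, 5, 21, 20]
`hits` takes the values: 0 → 1

Answer: 1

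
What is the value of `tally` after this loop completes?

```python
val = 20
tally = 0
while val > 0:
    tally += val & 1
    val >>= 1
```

Count set bits in 20 (binary: 0b10100)
`tally` takes the values: 0 → 1 → 2

Answer: 2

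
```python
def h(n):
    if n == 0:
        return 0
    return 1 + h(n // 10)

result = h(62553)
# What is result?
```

Count of digits of 62553: 5

Answer: 5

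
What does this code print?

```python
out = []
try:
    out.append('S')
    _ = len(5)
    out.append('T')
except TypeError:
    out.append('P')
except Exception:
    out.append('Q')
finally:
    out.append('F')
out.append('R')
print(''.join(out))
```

Execution trace: 'S' (try body) → 'P' (except TypeError) → 'F' (finally) → 'R' (after the try/except). Output: SPFR

Answer: SPFR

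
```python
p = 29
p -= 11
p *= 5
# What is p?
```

Trace:
`p = 29` → p = 29
`p -= 11` → p = 18
`p *= 5` → p = 90
So p = 90

Answer: 90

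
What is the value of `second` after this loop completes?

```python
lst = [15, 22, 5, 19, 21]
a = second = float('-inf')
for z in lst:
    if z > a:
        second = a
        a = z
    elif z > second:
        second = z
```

Second largest (with repeats) in [15, 22, 5, 19, 21]
`second` takes the values: -inf → 15 → 19 → 21

Answer: 21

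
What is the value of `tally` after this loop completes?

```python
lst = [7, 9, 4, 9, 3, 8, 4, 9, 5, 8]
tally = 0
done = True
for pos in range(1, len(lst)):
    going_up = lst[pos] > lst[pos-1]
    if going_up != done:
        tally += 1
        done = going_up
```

Count direction changes in [7, 9, 4, 9, 3, 8, 4, 9, 5, 8]
`tally` takes the values: 0 → 1 → 2 → 3 → 4 → 5 → 6 → 7 → 8

Answer: 8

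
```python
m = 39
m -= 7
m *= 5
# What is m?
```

Trace:
`m = 39` → m = 39
`m -= 7` → m = 32
`m *= 5` → m = 160
So m = 160

Answer: 160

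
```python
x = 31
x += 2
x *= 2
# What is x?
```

Trace:
`x = 31` → x = 31
`x += 2` → x = 33
`x *= 2` → x = 66
So x = 66

Answer: 66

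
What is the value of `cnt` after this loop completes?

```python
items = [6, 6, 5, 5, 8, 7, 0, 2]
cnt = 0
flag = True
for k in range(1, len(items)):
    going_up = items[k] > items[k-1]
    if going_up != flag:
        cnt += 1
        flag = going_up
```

Count direction changes in [6, 6, 5, 5, 8, 7, 0, 2]
`cnt` takes the values: 0 → 1 → 2 → 3 → 4

Answer: 4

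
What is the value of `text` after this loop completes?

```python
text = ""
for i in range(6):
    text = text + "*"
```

Repeat '*' 6 times
`text` takes the values: "" → "*" → "**" → "***" → "****" → "*****" → "******"

Answer: "******"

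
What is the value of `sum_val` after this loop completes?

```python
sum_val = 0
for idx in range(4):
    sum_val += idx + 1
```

Start at 0, add 1 to 4 = 10
`sum_val` takes the values: 0 → 1 → 3 → 6 → 10

Answer: 10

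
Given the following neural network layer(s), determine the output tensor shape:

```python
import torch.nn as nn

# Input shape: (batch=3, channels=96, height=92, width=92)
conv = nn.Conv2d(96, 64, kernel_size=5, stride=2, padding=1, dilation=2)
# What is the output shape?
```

Input: (3, 96, 92, 92) -> Output: (3, 64, 43, 43)

Answer: (3, 64, 43, 43)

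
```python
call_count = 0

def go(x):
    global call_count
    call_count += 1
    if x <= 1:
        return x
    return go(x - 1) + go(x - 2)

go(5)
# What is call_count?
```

Calls(x) = 1 + Calls(x-1) + Calls(x-2); Calls(0)=Calls(1)=1. For x=5 this gives 15.

Answer: 15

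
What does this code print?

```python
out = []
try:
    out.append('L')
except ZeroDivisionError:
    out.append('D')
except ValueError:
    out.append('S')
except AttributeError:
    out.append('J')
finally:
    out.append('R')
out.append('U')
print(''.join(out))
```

Execution trace: 'L' (try body, no exception) → 'R' (finally) → 'U' (after the try/except). Output: LRU

Answer: LRU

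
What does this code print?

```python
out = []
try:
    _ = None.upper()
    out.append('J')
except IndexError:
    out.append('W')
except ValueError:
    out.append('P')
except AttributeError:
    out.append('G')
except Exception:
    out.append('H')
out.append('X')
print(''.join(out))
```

Execution trace: 'G' (except AttributeError) → 'X' (after the try/except). Output: GX

Answer: GX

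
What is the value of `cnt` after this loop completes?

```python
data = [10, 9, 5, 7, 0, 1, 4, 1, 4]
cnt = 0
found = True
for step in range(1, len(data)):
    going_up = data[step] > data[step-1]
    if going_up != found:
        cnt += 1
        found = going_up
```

Count direction changes in [10, 9, 5, 7, 0, 1, 4, 1, 4]
`cnt` takes the values: 0 → 1 → 2 → 3 → 4 → 5 → 6

Answer: 6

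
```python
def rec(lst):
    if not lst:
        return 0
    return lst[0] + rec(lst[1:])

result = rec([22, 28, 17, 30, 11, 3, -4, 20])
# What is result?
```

22 + 28 + 17 + 30 + 11 + 3 + (-4) + 20 + 0 = 127

Answer: 127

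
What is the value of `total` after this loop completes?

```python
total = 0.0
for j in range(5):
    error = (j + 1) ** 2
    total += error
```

Sum of squared losses 1² + 2² + ... + 5²
`total` takes the values: 0.0 → 1.0 → 5.0 → 14.0 → 30.0 → 55.0

Answer: 55.0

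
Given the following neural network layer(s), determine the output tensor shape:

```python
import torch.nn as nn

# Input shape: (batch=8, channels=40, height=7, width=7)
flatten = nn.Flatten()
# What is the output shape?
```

Input: (8, 40, 7, 7) -> Output: (8, 1960)

Answer: (8, 1960)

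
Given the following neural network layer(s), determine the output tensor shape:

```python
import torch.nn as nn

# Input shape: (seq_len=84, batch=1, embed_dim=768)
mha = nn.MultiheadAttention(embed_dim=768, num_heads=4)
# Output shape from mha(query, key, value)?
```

Input: (84, 1, 768) -> Output: (84, 1, 768)

Answer: (84, 1, 768)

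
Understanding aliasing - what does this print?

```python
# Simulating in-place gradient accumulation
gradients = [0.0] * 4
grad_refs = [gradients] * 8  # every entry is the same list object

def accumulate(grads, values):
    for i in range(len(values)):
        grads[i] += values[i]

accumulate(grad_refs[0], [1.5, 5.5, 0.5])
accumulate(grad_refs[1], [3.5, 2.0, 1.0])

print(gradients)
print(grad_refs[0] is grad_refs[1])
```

Key concept: gradient accumulation aliasing.
Step by step:
`gradients = [0.0] * 4` → gradients = [0.0, 0.0, 0.0, 0.0]
`grad_refs = [gradients] * 8` → grad_refs = [[0.0, 0.0, 0.0, 0.0], [0.0, 0.0, 0.0, 0.0], [0.0, 0.0, 0.0, 0.0], [0.0, 0.0, 0.0, 0.0], [0.0, 0.0, 0.0, 0.0], [0.0, 0.0, 0.0, 0.0], [0.0, 0.0, 0.0, 0.0], [0.0, 0.0, 0.0, 0.0]]
`accumulate(grad_refs[0], [1.5, 5.5, 0.5])` → gradients = [1.5, 5.5, 0.5, 0.0]; grad_refs = [[1.5, 5.5, 0.5, 0.0], [1.5, 5.5, 0.5, 0.0], [1.5, 5.5, 0.5, 0.0], [1.5, 5.5, 0.5, 0.0], [1.5, 5.5, 0.5, 0.0], [1.5, 5.5, 0.5, 0.0], [1.5, 5.5, 0.5, 0.0], [1.5, 5.5, 0.5, 0.0]]
`accumulate(grad_refs[1], [3.5, 2.0, 1.0])` → gradients = [5.0, 7.5, 1.5, 0.0]; grad_refs = [[5.0, 7.5, 1.5, 0.0], [5.0, 7.5, 1.5, 0.0], [5.0, 7.5, 1.5, 0.0], [5.0, 7.5, 1.5, 0.0], [5.0, 7.5, 1.5, 0.0], [5.0, 7.5, 1.5, 0.0], [5.0, 7.5, 1.5, 0.0], [5.0, 7.5, 1.5, 0.0]]
`print(gradients)` → prints [5.0, 7.5, 1.5, 0.0]
`print(grad_refs[0] is grad_refs[1])` → prints True

Answer:
[5.0, 7.5, 1.5, 0.0]
True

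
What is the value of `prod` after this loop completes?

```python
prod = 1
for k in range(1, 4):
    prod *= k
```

3! = 6
`prod` takes the values: 1 → 2 → 6

Answer: 6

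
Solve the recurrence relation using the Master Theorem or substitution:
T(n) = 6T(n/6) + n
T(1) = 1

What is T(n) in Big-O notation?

By Master Theorem: a=6, b=6, f(n)=n. Since log_6(6) = 1 and f(n) = Θ(n^1), Case 2 applies. T(n) = O(n log n).

Answer: O(n log n)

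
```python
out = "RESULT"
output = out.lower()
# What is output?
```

Trace:
`out = "RESULT"` → out = 'RESULT'
`output = out.lower()` → output = 'result'
So output = 'result'

Answer: 'result'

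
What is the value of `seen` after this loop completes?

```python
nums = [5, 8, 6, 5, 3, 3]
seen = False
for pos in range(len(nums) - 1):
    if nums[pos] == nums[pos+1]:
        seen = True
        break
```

Check consecutive duplicates in [5, 8, 6, 5, 3, 3]
`seen` takes the values: False → True

Answer: True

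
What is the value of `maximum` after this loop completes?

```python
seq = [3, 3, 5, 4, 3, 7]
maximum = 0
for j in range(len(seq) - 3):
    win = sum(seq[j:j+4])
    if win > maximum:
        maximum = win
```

Max sum of 4-element window in [3, 3, 5, 4, 3, 7]
`maximum` takes the values: 0 → 15 → 19

Answer: 19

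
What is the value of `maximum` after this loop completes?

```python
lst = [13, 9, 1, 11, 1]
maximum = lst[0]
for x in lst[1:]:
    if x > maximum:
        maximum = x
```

Maximum of [13, 9, 1, 11, 1]
`maximum` takes the values: 13

Answer: 13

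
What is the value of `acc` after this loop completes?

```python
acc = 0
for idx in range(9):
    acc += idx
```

Sum of 0 to 8 = 36
`acc` takes the values: 0 → 1 → 3 → 6 → 10 → 15 → 21 → 28 → 36

Answer: 36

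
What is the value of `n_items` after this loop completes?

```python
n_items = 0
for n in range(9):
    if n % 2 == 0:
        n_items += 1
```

Count numbers divisible by 2 in range(9)
`n_items` takes the values: 0 → 1 → 2 → 3 → 4 → 5

Answer: 5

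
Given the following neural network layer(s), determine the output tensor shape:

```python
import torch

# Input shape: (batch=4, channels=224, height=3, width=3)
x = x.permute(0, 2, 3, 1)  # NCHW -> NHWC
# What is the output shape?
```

Input: (4, 224, 3, 3) -> Output: (4, 3, 3, 224)

Answer: (4, 3, 3, 224)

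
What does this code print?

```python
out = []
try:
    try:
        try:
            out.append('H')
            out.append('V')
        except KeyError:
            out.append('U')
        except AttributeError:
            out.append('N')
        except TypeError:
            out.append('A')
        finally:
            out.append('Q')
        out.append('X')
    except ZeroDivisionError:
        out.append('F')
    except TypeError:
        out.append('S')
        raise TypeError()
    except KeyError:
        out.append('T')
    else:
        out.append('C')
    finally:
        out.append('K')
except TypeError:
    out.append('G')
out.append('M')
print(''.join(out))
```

Execution trace: 'H' (inner try body) → 'V' (inner try body, no exception) → 'Q' (inner finally) → 'X' (try body, no exception) → 'C' (else) → 'K' (finally) → 'M' (after the try/except). Output: HVQXCKM

Answer: HVQXCKM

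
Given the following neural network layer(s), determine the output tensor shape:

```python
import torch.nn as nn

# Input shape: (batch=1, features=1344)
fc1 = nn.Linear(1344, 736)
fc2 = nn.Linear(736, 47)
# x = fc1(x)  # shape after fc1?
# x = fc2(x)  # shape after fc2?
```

Input: (1, 1344) -> after fc1: (1, 736) -> Output: (1, 47)

Answer: (1, 47)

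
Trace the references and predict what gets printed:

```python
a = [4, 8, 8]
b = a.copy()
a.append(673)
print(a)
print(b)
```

Key concept: list.copy() creates independent copy.
Step by step:
`a = [4, 8, 8]` → a = [4, 8, 8]
`b = a.copy()` → b = [4, 8, 8]
`a.append(673)` → a = [4, 8, 8, 673]
`print(a)` → prints [4, 8, 8, 673]
`print(b)` → prints [4, 8, 8]

Answer:
[4, 8, 8, 673]
[4, 8, 8]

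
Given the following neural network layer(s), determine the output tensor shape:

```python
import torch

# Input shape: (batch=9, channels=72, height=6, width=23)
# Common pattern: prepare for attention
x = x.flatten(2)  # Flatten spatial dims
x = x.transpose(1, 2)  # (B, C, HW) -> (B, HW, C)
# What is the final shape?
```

Input: (9, 72, 6, 23) -> after flatten(2): (9, 72, 138) -> Output: (9, 138, 72)

Answer: (9, 138, 72)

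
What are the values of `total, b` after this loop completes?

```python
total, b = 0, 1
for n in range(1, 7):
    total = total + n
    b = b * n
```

Sum and factorial of 1 to 6
`total, b` takes the values: (0, 1) → (1, 1) → (3, 1) → (3, 2) → (6, 2) → (6, 6) → (10, 6) → (10, 24) → (15, 24) → (15, 120) → (21, 120) → (21, 720)

Answer: 21, 720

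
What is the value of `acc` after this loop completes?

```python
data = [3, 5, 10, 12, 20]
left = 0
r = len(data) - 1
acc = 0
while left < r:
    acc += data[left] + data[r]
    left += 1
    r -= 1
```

Sum of pairs from ends
`acc` takes the values: 0 → 23 → 40

Answer: 40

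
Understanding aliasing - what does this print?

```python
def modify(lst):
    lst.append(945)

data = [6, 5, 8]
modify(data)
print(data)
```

Key concept: function modifies passed list.
Step by step:
`data = [6, 5, 8]` → data = [6, 5, 8]
`modify(data)` → data = [6, 5, 8, 945]
`print(data)` → prints [6, 5, 8, 945]

Answer: [6, 5, 8, 945]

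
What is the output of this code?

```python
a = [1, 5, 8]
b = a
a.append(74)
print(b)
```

Key concept: basic list aliasing.
Step by step:
`a = [1, 5, 8]` → a = [1, 5, 8]
`b = a` → b = [1, 5, 8] (same object as a)
`a.append(74)` → a = [1, 5, 8, 74] (same object as b); b = [1, 5, 8, 74] (same object as a)
`print(b)` → prints [1, 5, 8, 74]

Answer: [1, 5, 8, 74]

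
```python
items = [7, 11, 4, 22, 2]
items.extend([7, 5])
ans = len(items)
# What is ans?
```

Trace:
`items = [7, 11, 4, 22, 2]` → items = [7, 11, 4, 22, 2]
`items.extend([7, 5])` → items = [7, 11, 4, 22, 2, 7, 5]
`ans = len(items)` → ans = 7
So ans = 7

Answer: 7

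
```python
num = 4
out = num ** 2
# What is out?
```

Trace:
`num = 4` → num = 4
`out = num ** 2` → out = 16
So out = 16

Answer: 16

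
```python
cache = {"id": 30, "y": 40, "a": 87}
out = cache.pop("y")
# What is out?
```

Trace:
`cache = {"id": 30, "y": 40, "a": 87}` → cache = {'id': 30, 'y': 40, 'a': 87}
`out = cache.pop("y")` → cache = {'id': 30, 'a': 87}; out = 40
So out = 40

Answer: 40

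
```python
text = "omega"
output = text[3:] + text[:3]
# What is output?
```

Trace:
`text = "omega"` → text = 'omega'
`output = text[3:] + text[:3]` → output = 'gaome'
So output = 'gaome'

Answer: 'gaome'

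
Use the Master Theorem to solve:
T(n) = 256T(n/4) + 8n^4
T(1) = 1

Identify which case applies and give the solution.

a=256, b=4, f(n)=8n^4. log_4(256) = 4. Since c=4 = 4, Case 2 applies: T(n) = Θ(n^log_b(a) · log n) = O(n^4 log n).

Answer: O(n^4 log n) - Case 2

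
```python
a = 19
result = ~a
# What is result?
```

Trace:
`a = 19` → a = 19
`result = ~a` → result = -20
So result = -20

Answer: -20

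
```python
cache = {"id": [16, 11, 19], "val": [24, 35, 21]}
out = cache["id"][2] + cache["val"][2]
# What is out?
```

Trace:
`cache = {"id": [16, 11, 19], "val": [24, 35, 21]}` → cache = {'id': [16, 11, 19], 'val': [24, 35, 21]}
`out = cache["id"][2] + cache["val"][2]` → out = 40
So out = 40

Answer: 40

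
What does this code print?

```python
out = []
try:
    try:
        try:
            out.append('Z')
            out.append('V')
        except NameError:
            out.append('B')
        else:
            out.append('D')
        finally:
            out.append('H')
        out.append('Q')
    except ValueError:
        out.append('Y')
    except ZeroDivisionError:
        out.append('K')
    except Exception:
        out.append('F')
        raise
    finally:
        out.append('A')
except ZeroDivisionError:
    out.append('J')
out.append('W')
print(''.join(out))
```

Execution trace: 'Z' (inner try body) → 'V' (inner try body, no exception) → 'D' (inner else) → 'H' (inner finally) → 'Q' (try body, no exception) → 'A' (finally) → 'W' (after the try/except). Output: ZVDHQAW

Answer: ZVDHQAW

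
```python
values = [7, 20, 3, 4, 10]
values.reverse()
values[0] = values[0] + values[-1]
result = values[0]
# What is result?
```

Trace:
`values = [7, 20, 3, 4, 10]` → values = [7, 20, 3, 4, 10]
`values.reverse()` → values = [10, 4, 3, 20, 7]
`values[0] = values[0] + values[-1]` → values = [17, 4, 3, 20, 7]
`result = values[0]` → result = 17
So result = 17

Answer: 17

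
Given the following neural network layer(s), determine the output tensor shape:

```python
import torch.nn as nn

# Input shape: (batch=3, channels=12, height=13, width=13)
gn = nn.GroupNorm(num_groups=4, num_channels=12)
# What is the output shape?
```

Input: (3, 12, 13, 13) -> Output: (3, 12, 13, 13)

Answer: (3, 12, 13, 13)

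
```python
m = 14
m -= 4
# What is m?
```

Trace:
`m = 14` → m = 14
`m -= 4` → m = 10
So m = 10

Answer: 10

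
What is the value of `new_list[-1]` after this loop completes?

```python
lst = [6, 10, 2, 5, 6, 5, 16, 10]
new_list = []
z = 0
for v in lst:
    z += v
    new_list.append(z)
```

Cumulative sum ends at 60
`new_list` takes the values: [] → [6] → [6, 16] → [6, 16, 18] → [6, 16, 18, 23] → [6, 16, 18, 23, 29] → [6, 16, 18, 23, 29, 34] → [6, 16, 18, 23, 29, 34, 50] → [6, 16, 18, 23, 29, 34, 50, 60]
So `new_list[-1]` = 60

Answer: 60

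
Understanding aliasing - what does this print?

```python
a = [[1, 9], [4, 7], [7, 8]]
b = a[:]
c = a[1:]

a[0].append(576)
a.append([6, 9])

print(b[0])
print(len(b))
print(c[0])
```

Key concept: slice with nested mutation.
Step by step:
`a = [[1, 9], [4, 7], [7, 8]]` → a = [[1, 9], [4, 7], [7, 8]]
`b = a[:]` → b = [[1, 9], [4, 7], [7, 8]]
`c = a[1:]` → c = [[4, 7], [7, 8]]
`a[0].append(576)` → a = [[1, 9, 576], [4, 7], [7, 8]]; b = [[1, 9, 576], [4, 7], [7, 8]]
`a.append([6, 9])` → a = [[1, 9, 576], [4, 7], [7, 8], [6, 9]]
`print(b[0])` → prints [1, 9, 576]
`print(len(b))` → prints 3
`print(c[0])` → prints [4, 7]

Answer:
[1, 9, 576]
3
[4, 7]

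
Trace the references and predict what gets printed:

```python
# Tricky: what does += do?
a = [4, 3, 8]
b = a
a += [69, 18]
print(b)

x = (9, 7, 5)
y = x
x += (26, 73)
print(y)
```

Key concept: += behavior differs for mutable vs immutable.
Step by step:
`a = [4, 3, 8]` → a = [4, 3, 8]
`b = a` → b = [4, 3, 8] (same object as a)
`a += [69, 18]` → a = [4, 3, 8, 69, 18] (same object as b); b = [4, 3, 8, 69, 18] (same object as a)
`print(b)` → prints [4, 3, 8, 69, 18]
`x = (9, 7, 5)` → x = (9, 7, 5)
`y = x` → y = (9, 7, 5)
`x += (26, 73)` → x = (9, 7, 5, 26, 73)
`print(y)` → prints (9, 7, 5)

Answer:
[4, 3, 8, 69, 18]
(9, 7, 5)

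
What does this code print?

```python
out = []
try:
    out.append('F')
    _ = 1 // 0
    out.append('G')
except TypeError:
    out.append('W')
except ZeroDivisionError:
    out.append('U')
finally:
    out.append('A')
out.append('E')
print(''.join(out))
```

Execution trace: 'F' (try body) → 'U' (except ZeroDivisionError) → 'A' (finally) → 'E' (after the try/except). Output: FUAE

Answer: FUAE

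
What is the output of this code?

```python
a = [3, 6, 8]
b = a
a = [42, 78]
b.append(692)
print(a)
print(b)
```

Key concept: rebinding vs mutation: a is rebound to a new list, b still points at the original.
Step by step:
`a = [3, 6, 8]` → a = [3, 6, 8]
`b = a` → b = [3, 6, 8] (same object as a)
`a = [42, 78]` → a = [42, 78]
`b.append(692)` → b = [3, 6, 8, 692]
`print(a)` → prints [42, 78]
`print(b)` → prints [3, 6, 8, 692]

Answer:
[42, 78]
[3, 6, 8, 692]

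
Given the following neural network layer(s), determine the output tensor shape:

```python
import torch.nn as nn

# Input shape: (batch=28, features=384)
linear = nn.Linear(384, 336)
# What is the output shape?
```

Input: (28, 384) -> Output: (28, 336)

Answer: (28, 336)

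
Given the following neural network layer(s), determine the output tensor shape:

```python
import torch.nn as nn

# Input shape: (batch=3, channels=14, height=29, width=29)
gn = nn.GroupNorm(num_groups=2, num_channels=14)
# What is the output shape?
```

Input: (3, 14, 29, 29) -> Output: (3, 14, 29, 29)

Answer: (3, 14, 29, 29)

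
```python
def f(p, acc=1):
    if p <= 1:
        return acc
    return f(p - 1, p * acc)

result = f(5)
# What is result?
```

Accumulator trace (n, acc): (5, 1) -> (4, 5) -> (3, 20) -> (2, 60) -> (1, 120) -> return 120

Answer: 120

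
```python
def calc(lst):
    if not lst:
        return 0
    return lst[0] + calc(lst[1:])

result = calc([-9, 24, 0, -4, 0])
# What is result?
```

(-9) + 24 + 0 + (-4) + 0 + 0 = 11

Answer: 11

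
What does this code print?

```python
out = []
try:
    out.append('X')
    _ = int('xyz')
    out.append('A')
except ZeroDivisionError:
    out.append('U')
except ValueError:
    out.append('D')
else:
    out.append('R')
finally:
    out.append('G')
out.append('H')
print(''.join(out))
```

Execution trace: 'X' (try body) → 'D' (except ValueError) → 'G' (finally) → 'H' (after the try/except). Output: XDGH

Answer: XDGH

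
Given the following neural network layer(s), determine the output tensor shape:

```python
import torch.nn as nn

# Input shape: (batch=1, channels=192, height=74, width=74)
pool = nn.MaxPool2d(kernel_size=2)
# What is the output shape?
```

Input: (1, 192, 74, 74) -> Output: (1, 192, 37, 37)

Answer: (1, 192, 37, 37)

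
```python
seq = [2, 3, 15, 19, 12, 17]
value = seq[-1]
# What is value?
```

Trace:
`seq = [2, 3, 15, 19, 12, 17]` → seq = [2, 3, 15, 19, 12, 17]
`value = seq[-1]` → value = 17
So value = 17

Answer: 17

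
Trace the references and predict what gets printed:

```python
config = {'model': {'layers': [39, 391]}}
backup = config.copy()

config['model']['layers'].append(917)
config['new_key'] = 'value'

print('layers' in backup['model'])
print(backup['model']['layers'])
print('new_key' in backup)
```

Key concept: shallow copy gotcha with nested dict.
Step by step:
`config = {'model': {'layers': [39, 391]}}` → config = {'model': {'layers': [39, 391]}}
`backup = config.copy()` → backup = {'model': {'layers': [39, 391]}}
`config['model']['layers'].append(917)` → config = {'model': {'layers': [39, 391, 917]}}; backup = {'model': {'layers': [39, 391, 917]}}
`config['new_key'] = 'value'` → config = {'model': {'layers': [39, 391, 917]}, 'new_key': 'value'}
`print('layers' in backup['model'])` → prints True
`print(backup['model']['layers'])` → prints [39, 391, 917]
`print('new_key' in backup)` → prints False

Answer:
True
[39, 391, 917]
False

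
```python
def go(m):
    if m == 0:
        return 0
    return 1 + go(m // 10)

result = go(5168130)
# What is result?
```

Count of digits of 5168130: 7

Answer: 7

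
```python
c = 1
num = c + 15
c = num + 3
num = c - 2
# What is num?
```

Trace:
`c = 1` → c = 1
`num = c + 15` → num = 16
`c = num + 3` → c = 19
`num = c - 2` → num = 17
So num = 17

Answer: 17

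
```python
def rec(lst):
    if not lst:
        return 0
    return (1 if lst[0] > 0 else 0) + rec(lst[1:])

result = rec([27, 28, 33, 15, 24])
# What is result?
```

Count of positive elements in [27, 28, 33, 15, 24] = 5

Answer: 5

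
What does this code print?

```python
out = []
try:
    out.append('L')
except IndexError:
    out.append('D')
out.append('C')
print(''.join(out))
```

Execution trace: 'L' (try body, no exception) → 'C' (after the try/except). Output: LC

Answer: LC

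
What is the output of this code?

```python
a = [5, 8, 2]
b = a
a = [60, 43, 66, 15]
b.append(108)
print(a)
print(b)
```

Key concept: rebinding vs mutation: a is rebound to a new list, b still points at the original.
Step by step:
`a = [5, 8, 2]` → a = [5, 8, 2]
`b = a` → b = [5, 8, 2] (same object as a)
`a = [60, 43, 66, 15]` → a = [60, 43, 66, 15]
`b.append(108)` → b = [5, 8, 2, 108]
`print(a)` → prints [60, 43, 66, 15]
`print(b)` → prints [5, 8, 2, 108]

Answer:
[60, 43, 66, 15]
[5, 8, 2, 108]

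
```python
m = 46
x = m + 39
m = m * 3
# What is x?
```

Trace:
`m = 46` → m = 46
`x = m + 39` → x = 85
`m = m * 3` → m = 138
So x = 85

Answer: 85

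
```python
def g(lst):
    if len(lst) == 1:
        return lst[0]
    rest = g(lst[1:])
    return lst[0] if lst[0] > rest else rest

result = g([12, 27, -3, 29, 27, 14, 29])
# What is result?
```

Recursive max over [12, 27, -3, 29, 27, 14, 29] = 29

Answer: 29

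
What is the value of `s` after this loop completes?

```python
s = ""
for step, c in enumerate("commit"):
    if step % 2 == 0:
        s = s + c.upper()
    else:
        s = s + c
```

Uppercase even positions in 'commit'
`s` takes the values: "" → "C" → "Co" → "CoM" → "CoMm" → "CoMmI" → "CoMmIt"

Answer: "CoMmIt"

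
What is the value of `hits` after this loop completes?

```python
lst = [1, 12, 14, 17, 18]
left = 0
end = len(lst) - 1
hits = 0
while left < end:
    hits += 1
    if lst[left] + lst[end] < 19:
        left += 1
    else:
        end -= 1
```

Steps to find pair summing to 19
`hits` takes the values: 0 → 1 → 2 → 3 → 4

Answer: 4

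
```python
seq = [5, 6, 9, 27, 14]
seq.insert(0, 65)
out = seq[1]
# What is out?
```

Trace:
`seq = [5, 6, 9, 27, 14]` → seq = [5, 6, 9, 27, 14]
`seq.insert(0, 65)` → seq = [65, 5, 6, 9, 27, 14]
`out = seq[1]` → out = 5
So out = 5

Answer: 5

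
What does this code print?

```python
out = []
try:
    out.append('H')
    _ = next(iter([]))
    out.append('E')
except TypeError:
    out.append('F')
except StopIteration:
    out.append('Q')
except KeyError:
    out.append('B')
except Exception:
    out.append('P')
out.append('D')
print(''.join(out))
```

Execution trace: 'H' (try body) → 'Q' (except StopIteration) → 'D' (after the try/except). Output: HQD

Answer: HQD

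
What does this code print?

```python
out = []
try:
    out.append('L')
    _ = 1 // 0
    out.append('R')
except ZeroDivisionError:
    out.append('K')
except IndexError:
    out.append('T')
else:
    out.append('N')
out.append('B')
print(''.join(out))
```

Execution trace: 'L' (try body) → 'K' (except ZeroDivisionError) → 'B' (after the try/except). Output: LKB

Answer: LKB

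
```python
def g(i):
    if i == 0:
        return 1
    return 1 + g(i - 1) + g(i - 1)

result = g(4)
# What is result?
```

g(i) = 1 + 2·g(i-1), g(0)=1. Closed form: (1+1)·2^4 - 1 = 31.

Answer: 31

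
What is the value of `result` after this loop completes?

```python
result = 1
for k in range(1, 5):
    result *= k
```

4! = 24
`result` takes the values: 1 → 2 → 6 → 24

Answer: 24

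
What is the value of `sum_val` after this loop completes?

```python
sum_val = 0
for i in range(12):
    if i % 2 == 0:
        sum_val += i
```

Sum of even numbers 0 to 11
`sum_val` takes the values: 0 → 2 → 6 → 12 → 20 → 30

Answer: 30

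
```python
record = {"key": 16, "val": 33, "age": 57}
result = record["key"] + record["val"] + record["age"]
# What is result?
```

Trace:
`record = {"key": 16, "val": 33, "age": 57}` → record = {'key': 16, 'val': 33, 'age': 57}
`result = record["key"] + record["val"] + record["age"]` → result = 106
So result = 106

Answer: 106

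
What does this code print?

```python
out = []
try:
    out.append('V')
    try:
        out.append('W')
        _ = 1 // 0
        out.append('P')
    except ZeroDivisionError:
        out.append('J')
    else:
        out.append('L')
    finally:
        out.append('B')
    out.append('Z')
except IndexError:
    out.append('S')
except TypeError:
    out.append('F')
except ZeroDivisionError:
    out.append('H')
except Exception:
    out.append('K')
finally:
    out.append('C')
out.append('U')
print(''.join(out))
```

Execution trace: 'V' (try body) → 'W' (inner try body) → 'J' (inner except ZeroDivisionError) → 'B' (inner finally) → 'Z' (try body, no exception) → 'C' (finally) → 'U' (after the try/except). Output: VWJBZCU

Answer: VWJBZCU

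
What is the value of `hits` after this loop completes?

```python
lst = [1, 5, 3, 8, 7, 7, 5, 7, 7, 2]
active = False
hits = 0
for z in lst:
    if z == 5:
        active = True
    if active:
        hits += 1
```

Count elements after first 5 in [1, 5, 3, 8, 7, 7, 5, 7, 7, 2]
`hits` takes the values: 0 → 1 → 2 → 3 → 4 → 5 → 6 → 7 → 8 → 9

Answer: 9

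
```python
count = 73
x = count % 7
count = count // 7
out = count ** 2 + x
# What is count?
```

Trace:
`count = 73` → count = 73
`x = count % 7` → x = 3
`count = count // 7` → count = 10
`out = count ** 2 + x` → out = 103
So count = 10

Answer: 10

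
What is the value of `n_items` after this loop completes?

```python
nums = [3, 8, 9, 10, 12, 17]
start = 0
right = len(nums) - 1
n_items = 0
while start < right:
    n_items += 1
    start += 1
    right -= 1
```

Iterations until pointers meet (list length 6)
`n_items` takes the values: 0 → 1 → 2 → 3

Answer: 3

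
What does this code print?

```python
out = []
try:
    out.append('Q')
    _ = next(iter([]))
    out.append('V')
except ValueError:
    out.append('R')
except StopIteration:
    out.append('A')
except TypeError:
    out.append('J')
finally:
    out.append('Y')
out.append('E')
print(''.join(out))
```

Execution trace: 'Q' (try body) → 'A' (except StopIteration) → 'Y' (finally) → 'E' (after the try/except). Output: QAYE

Answer: QAYE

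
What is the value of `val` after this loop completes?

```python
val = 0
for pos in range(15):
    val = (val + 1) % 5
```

Increment mod 5, 15 times = 0
`val` takes the values: 0 → 1 → 2 → 3 → 4 → 0 → 1 → 2 → 3 → 4 → 0 → 1 → 2 → 3 → 4 → 0

Answer: 0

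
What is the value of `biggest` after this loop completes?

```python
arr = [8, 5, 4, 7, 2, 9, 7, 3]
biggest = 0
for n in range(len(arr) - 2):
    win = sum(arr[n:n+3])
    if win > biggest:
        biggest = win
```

Max sum of 3-element window in [8, 5, 4, 7, 2, 9, 7, 3]
`biggest` takes the values: 0 → 17 → 18 → 19

Answer: 19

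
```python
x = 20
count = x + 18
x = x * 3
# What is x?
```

Trace:
`x = 20` → x = 20
`count = x + 18` → count = 38
`x = x * 3` → x = 60
So x = 60

Answer: 60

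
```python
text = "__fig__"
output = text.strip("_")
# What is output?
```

Trace:
`text = "__fig__"` → text = '__fig__'
`output = text.strip("_")` → output = 'fig'
So output = 'fig'

Answer: 'fig'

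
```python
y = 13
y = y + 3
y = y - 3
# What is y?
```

Trace:
`y = 13` → y = 13
`y = y + 3` → y = 16
`y = y - 3` → y = 13
So y = 13

Answer: 13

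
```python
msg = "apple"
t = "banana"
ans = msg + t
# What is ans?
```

Trace:
`msg = "apple"` → msg = 'apple'
`t = "banana"` → t = 'banana'
`ans = msg + t` → ans = 'applebanana'
So ans = 'applebanana'

Answer: 'applebanana'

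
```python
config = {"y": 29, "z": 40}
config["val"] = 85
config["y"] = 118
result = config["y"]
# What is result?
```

Trace:
`config = {"y": 29, "z": 40}` → config = {'y': 29, 'z': 40}
`config["val"] = 85` → config = {'y': 29, 'z': 40, 'val': 85}
`config["y"] = 118` → config = {'y': 118, 'z': 40, 'val': 85}
`result = config["y"]` → result = 118
So result = 118

Answer: 118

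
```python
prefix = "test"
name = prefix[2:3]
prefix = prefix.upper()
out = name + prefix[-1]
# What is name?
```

Trace:
`prefix = "test"` → prefix = 'test'
`name = prefix[2:3]` → name = 's'
`prefix = prefix.upper()` → prefix = 'TEST'
`out = name + prefix[-1]` → out = 'sT'
So name = 's'

Answer: 's'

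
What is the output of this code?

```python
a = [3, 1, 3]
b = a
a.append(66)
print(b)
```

Key concept: basic list aliasing.
Step by step:
`a = [3, 1, 3]` → a = [3, 1, 3]
`b = a` → b = [3, 1, 3] (same object as a)
`a.append(66)` → a = [3, 1, 3, 66] (same object as b); b = [3, 1, 3, 66] (same object as a)
`print(b)` → prints [3, 1, 3, 66]

Answer: [3, 1, 3, 66]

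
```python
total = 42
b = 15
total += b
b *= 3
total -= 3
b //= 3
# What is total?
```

Trace:
`total = 42` → total = 42
`b = 15` → b = 15
`total += b` → total = 57
`b *= 3` → b = 45
`total -= 3` → total = 54
`b //= 3` → b = 15
So total = 54

Answer: 54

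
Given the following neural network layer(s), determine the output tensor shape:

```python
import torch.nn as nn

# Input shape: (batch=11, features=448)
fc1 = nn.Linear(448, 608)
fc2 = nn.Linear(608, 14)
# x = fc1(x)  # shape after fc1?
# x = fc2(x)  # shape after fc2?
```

Input: (11, 448) -> after fc1: (11, 608) -> Output: (11, 14)

Answer: (11, 14)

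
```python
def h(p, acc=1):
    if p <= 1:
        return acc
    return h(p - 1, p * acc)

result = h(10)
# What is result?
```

Accumulator trace (n, acc): (10, 1) -> (9, 10) -> (8, 90) -> (7, 720) -> (6, 5040) -> (5, 30240) -> (4, 151200) -> (3, 604800) -> (2, 1814400) -> (1, 3628800) -> return 3628800

Answer: 3628800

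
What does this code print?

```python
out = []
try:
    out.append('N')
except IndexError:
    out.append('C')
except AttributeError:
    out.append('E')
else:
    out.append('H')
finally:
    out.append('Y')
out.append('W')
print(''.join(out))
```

Execution trace: 'N' (try body, no exception) → 'H' (else) → 'Y' (finally) → 'W' (after the try/except). Output: NHYW

Answer: NHYW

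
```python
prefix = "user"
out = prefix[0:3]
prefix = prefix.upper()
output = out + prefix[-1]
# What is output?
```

Trace:
`prefix = "user"` → prefix = 'user'
`out = prefix[0:3]` → out = 'use'
`prefix = prefix.upper()` → prefix = 'USER'
`output = out + prefix[-1]` → output = 'useR'
So output = 'useR'

Answer: 'useR'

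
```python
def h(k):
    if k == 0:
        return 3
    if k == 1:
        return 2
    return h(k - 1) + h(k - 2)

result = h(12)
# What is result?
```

Build up from base cases: h(0)=3, h(1)=2, h(2)=5, h(3)=7, h(4)=12, h(5)=19, h(6)=31, ..., h(12)=555

Answer: 555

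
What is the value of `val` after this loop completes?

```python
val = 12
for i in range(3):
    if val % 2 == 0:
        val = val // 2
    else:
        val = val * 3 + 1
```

Collatz-style transformation from 12
`val` takes the values: 12 → 6 → 3 → 10

Answer: 10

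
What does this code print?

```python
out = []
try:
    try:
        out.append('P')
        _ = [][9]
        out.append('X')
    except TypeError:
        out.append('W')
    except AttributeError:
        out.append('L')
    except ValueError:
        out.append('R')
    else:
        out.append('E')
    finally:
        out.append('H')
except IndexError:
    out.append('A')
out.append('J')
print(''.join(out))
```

Execution trace: 'P' (try body) → 'H' (finally) → 'A' (outer except IndexError) → 'J' (after the try/except). Output: PHAJ

Answer: PHAJ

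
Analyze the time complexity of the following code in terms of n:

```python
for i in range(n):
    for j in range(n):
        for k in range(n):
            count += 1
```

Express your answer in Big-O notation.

This is Triple nested loop. Time complexity: O(n³).

Answer: O(n³)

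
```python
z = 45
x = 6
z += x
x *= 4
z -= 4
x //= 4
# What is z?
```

Trace:
`z = 45` → z = 45
`x = 6` → x = 6
`z += x` → z = 51
`x *= 4` → x = 24
`z -= 4` → z = 47
`x //= 4` → x = 6
So z = 47

Answer: 47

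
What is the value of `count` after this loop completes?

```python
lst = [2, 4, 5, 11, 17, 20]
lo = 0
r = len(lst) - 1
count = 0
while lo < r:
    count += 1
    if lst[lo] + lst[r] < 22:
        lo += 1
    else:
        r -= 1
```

Steps to find pair summing to 22
`count` takes the values: 0 → 1 → 2 → 3 → 4 → 5

Answer: 5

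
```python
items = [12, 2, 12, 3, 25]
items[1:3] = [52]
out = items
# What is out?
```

Trace:
`items = [12, 2, 12, 3, 25]` → items = [12, 2, 12, 3, 25]
`items[1:3] = [52]` → items = [12, 52, 3, 25]
`out = items` → out = [12, 52, 3, 25]
So out = [12, 52, 3, 25]

Answer: [12, 52, 3, 25]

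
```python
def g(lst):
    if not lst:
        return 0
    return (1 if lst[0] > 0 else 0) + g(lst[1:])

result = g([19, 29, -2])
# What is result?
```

Count of positive elements in [19, 29, -2] = 2

Answer: 2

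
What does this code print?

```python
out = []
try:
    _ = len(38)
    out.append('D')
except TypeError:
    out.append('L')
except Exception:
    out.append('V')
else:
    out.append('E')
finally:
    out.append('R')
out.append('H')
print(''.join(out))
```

Execution trace: 'L' (except TypeError) → 'R' (finally) → 'H' (after the try/except). Output: LRH

Answer: LRH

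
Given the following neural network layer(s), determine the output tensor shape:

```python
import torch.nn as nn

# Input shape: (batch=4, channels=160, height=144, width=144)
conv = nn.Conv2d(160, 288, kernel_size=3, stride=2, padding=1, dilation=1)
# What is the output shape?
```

Input: (4, 160, 144, 144) -> Output: (4, 288, 72, 72)

Answer: (4, 288, 72, 72)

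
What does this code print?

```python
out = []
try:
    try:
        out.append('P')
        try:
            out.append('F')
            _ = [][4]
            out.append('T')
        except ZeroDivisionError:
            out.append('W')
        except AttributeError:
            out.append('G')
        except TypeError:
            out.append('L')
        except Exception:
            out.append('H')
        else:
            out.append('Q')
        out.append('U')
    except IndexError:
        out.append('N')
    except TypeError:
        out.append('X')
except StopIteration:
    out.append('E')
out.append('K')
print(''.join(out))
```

Execution trace: 'P' (try body) → 'F' (inner try body) → 'H' (inner except Exception) → 'U' (try body, no exception) → 'K' (after the try/except). Output: PFHUK

Answer: PFHUK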